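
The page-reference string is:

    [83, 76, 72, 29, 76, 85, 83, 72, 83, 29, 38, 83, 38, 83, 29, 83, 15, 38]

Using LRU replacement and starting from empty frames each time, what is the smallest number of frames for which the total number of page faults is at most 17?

2

f=1: 18 faults
f=2: 14 faults
f=3: 11 faults
f=4: 10 faults
f=5: 7 faults
f=6: 7 faults
f=7: 7 faults
Smallest f with faults ≤ 17 is 2.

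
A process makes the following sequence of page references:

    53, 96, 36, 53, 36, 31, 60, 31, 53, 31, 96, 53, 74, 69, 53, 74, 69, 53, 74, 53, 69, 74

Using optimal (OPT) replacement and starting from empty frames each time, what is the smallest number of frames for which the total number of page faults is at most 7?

4

f=1: 22 faults
f=2: 12 faults
f=3: 8 faults
f=4: 7 faults
f=5: 7 faults
f=6: 7 faults
f=7: 7 faults
Smallest f with faults ≤ 7 is 4.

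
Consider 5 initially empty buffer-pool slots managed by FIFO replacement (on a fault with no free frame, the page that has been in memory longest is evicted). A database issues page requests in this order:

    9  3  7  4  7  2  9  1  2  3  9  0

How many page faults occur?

8

9 → miss, frames [9]
3 → miss, frames [9, 3]
7 → miss, frames [9, 3, 7]
4 → miss, frames [9, 3, 7, 4]
7 → hit
2 → miss, frames [9, 3, 7, 4, 2]
9 → hit
1 → miss, evict 9, frames [3, 7, 4, 2, 1]
2 → hit
3 → hit
9 → miss, evict 3, frames [7, 4, 2, 1, 9]
0 → miss, evict 7, frames [4, 2, 1, 9, 0]
Page faults: 8.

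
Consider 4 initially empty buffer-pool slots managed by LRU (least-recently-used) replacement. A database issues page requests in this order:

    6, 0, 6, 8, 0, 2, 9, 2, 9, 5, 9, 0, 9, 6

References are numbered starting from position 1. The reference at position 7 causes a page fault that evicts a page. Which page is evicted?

pos 1: 6 → fault, frames [6]
pos 2: 0 → fault, frames [6, 0]
pos 3: 6 → hit
pos 4: 8 → fault, frames [0, 6, 8]
pos 5: 0 → hit
pos 6: 2 → fault, frames [6, 8, 0, 2]
pos 7: 9 → fault, evict 6, frames [8, 0, 2, 9]
At position 7, page 6 is evicted.

6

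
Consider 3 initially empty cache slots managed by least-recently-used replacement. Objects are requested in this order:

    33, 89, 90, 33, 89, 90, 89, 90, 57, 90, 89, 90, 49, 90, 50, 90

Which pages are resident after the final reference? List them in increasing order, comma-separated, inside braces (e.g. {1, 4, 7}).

33 → miss, frames [33]
89 → miss, frames [33, 89]
90 → miss, frames [33, 89, 90]
33 → hit
89 → hit
90 → hit
89 → hit
90 → hit
57 → miss, evict 33, frames [89, 90, 57]
90 → hit
89 → hit
90 → hit
49 → miss, evict 57, frames [89, 90, 49]
90 → hit
50 → miss, evict 89, frames [49, 90, 50]
90 → hit

{49, 50, 90}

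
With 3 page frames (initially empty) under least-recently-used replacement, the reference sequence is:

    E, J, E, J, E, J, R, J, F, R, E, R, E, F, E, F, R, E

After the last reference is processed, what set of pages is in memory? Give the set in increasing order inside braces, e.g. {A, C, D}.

E → fault, frames (E)
J → fault, frames (E J)
E → hit
J → hit
E → hit
J → hit
R → fault, frames (E J R)
J → hit
F → fault, evict E, frames (R J F)
R → hit
E → fault, evict J, frames (F R E)
R → hit
E → hit
F → hit
E → hit
F → hit
R → hit
E → hit

{E, F, R}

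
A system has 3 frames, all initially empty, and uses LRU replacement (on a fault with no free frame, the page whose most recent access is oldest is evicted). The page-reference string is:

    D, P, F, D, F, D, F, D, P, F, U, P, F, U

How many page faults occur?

4

D: miss, frames {D}
P: miss, frames {D,P}
F: miss, frames {D,P,F}
D: hit
F: hit
D: hit
F: hit
D: hit
P: hit
F: hit
U: miss, evict D, frames {P,F,U}
P: hit
F: hit
U: hit
Page faults: 4.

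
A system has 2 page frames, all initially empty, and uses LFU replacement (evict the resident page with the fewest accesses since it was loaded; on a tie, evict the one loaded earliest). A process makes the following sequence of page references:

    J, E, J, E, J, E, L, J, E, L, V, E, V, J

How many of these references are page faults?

7

J -> miss, frames (J)
E -> miss, frames (J E)
J -> hit
E -> hit
J -> hit
E -> hit
L -> miss, evict J, frames (E L)
J -> miss, evict L, frames (E J)
E -> hit
L -> miss, evict J, frames (E L)
V -> miss, evict L, frames (E V)
E -> hit
V -> hit
J -> miss, evict V, frames (E J)
Page faults: 7.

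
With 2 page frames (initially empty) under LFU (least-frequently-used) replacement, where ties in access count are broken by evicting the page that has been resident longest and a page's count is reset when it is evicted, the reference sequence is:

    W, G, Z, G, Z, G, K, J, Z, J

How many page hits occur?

3

W -> miss, frames (W)
G -> miss, frames (W G)
Z -> miss, evict W, frames (G Z)
G -> hit
Z -> hit
G -> hit
K -> miss, evict Z, frames (G K)
J -> miss, evict K, frames (G J)
Z -> miss, evict J, frames (G Z)
J -> miss, evict Z, frames (G J)
Hits: 3.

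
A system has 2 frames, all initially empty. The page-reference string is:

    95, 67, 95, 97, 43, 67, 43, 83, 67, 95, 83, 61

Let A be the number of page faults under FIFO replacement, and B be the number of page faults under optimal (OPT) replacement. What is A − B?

1

Under FIFO: F F . F F F . F . F . F → 8 faults.
Under OPT: F F . F F . . F . F . F → 7 faults.
A − B = 8 − 7 = 1.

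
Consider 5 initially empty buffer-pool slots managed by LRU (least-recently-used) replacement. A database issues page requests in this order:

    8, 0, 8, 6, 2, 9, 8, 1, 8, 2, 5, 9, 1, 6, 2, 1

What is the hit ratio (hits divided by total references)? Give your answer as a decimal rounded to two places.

0.50

8 -> fault, frames {8}
0 -> fault, frames {8,0}
8 -> hit
6 -> fault, frames {0,8,6}
2 -> fault, frames {0,8,6,2}
9 -> fault, frames {0,8,6,2,9}
8 -> hit
1 -> fault, evict 0, frames {6,2,9,8,1}
8 -> hit
2 -> hit
5 -> fault, evict 6, frames {9,1,8,2,5}
9 -> hit
1 -> hit
6 -> fault, evict 8, frames {2,5,9,1,6}
2 -> hit
1 -> hit
Hits: 8 of 16 references → 8/16 = 0.5000.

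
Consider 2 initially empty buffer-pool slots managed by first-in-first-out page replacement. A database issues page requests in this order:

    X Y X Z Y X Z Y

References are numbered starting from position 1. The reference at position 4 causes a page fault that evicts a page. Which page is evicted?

X

pos 1: X → miss, frames (X)
pos 2: Y → miss, frames (X Y)
pos 3: X → hit
pos 4: Z → miss, evict X, frames (Y Z)
At position 4, page X is evicted.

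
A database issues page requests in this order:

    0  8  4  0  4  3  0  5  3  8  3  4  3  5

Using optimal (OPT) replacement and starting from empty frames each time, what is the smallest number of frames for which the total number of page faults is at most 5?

f=1: 14 faults
f=2: 8 faults
f=3: 6 faults
f=4: 5 faults
f=5: 5 faults
Smallest f with faults ≤ 5 is 4.

4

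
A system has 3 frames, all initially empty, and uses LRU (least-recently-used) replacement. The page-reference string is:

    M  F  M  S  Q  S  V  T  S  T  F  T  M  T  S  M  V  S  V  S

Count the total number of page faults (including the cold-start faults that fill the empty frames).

10

M → miss, frames {M}
F → miss, frames {M,F}
M → hit
S → miss, frames {F,M,S}
Q → miss, evict F, frames {M,S,Q}
S → hit
V → miss, evict M, frames {Q,S,V}
T → miss, evict Q, frames {S,V,T}
S → hit
T → hit
F → miss, evict V, frames {S,T,F}
T → hit
M → miss, evict S, frames {F,T,M}
T → hit
S → miss, evict F, frames {M,T,S}
M → hit
V → miss, evict T, frames {S,M,V}
S → hit
V → hit
S → hit
Page faults: 10.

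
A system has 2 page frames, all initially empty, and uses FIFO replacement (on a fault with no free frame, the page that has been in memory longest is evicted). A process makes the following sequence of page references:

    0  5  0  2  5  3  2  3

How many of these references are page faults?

0 -> fault, frames (0)
5 -> fault, frames (0 5)
0 -> hit
2 -> fault, evict 0, frames (5 2)
5 -> hit
3 -> fault, evict 5, frames (2 3)
2 -> hit
3 -> hit
Page faults: 4.

4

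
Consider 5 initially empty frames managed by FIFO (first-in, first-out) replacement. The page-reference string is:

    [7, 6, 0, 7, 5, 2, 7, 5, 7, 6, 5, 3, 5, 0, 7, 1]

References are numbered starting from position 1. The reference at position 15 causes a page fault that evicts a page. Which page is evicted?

6

pos 1: 7: miss, frames [7]
pos 2: 6: miss, frames [7, 6]
pos 3: 0: miss, frames [7, 6, 0]
pos 4: 7: hit
pos 5: 5: miss, frames [7, 6, 0, 5]
pos 6: 2: miss, frames [7, 6, 0, 5, 2]
pos 7: 7: hit
pos 8: 5: hit
pos 9: 7: hit
pos 10: 6: hit
pos 11: 5: hit
pos 12: 3: miss, evict 7, frames [6, 0, 5, 2, 3]
pos 13: 5: hit
pos 14: 0: hit
pos 15: 7: miss, evict 6, frames [0, 5, 2, 3, 7]
At position 15, page 6 is evicted.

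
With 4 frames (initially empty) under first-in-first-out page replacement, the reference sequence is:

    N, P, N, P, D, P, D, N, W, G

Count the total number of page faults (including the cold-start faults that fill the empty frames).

N -> fault, frames {N}
P -> fault, frames {N,P}
N -> hit
P -> hit
D -> fault, frames {N,P,D}
P -> hit
D -> hit
N -> hit
W -> fault, frames {N,P,D,W}
G -> fault, evict N, frames {P,D,W,G}
Page faults: 5.

5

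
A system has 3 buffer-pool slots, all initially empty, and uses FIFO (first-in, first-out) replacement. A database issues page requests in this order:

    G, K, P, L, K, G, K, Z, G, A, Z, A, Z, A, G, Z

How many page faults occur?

9

G -> fault, frames (G)
K -> fault, frames (G K)
P -> fault, frames (G K P)
L -> fault, evict G, frames (K P L)
K -> hit
G -> fault, evict K, frames (P L G)
K -> fault, evict P, frames (L G K)
Z -> fault, evict L, frames (G K Z)
G -> hit
A -> fault, evict G, frames (K Z A)
Z -> hit
A -> hit
Z -> hit
A -> hit
G -> fault, evict K, frames (Z A G)
Z -> hit
Page faults: 9.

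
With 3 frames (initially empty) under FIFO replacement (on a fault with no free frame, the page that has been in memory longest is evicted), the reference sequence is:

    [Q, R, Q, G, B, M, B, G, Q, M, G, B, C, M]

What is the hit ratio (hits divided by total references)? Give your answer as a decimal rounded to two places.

Q → miss, frames [Q]
R → miss, frames [Q, R]
Q → hit
G → miss, frames [Q, R, G]
B → miss, evict Q, frames [R, G, B]
M → miss, evict R, frames [G, B, M]
B → hit
G → hit
Q → miss, evict G, frames [B, M, Q]
M → hit
G → miss, evict B, frames [M, Q, G]
B → miss, evict M, frames [Q, G, B]
C → miss, evict Q, frames [G, B, C]
M → miss, evict G, frames [B, C, M]
Hits: 4 of 14 references → 4/14 = 0.2857.

0.29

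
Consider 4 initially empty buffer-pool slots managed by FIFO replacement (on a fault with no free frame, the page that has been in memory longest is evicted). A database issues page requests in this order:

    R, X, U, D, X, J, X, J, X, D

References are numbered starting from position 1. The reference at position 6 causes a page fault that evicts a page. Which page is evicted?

R

pos 1: R → miss, frames [R]
pos 2: X → miss, frames [R, X]
pos 3: U → miss, frames [R, X, U]
pos 4: D → miss, frames [R, X, U, D]
pos 5: X → hit
pos 6: J → miss, evict R, frames [X, U, D, J]
At position 6, page R is evicted.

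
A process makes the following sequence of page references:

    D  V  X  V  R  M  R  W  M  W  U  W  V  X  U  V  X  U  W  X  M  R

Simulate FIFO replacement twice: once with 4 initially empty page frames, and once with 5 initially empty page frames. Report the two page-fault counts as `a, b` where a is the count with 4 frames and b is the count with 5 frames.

4 frames: F F F . F F . F . . F . F F . . . . . . F F → 11 faults.
5 frames: F F F . F F . F . . F . F F . . . . . . . F → 10 faults.
10 < 11: adding a frame reduced faults, as is typical.

11, 10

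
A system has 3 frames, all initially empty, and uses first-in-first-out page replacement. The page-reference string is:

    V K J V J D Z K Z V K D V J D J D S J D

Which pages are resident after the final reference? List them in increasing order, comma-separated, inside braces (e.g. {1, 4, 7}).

V → fault, frames [V]
K → fault, frames [V, K]
J → fault, frames [V, K, J]
V → hit
J → hit
D → fault, evict V, frames [K, J, D]
Z → fault, evict K, frames [J, D, Z]
K → fault, evict J, frames [D, Z, K]
Z → hit
V → fault, evict D, frames [Z, K, V]
K → hit
D → fault, evict Z, frames [K, V, D]
V → hit
J → fault, evict K, frames [V, D, J]
D → hit
J → hit
D → hit
S → fault, evict V, frames [D, J, S]
J → hit
D → hit

{D, J, S}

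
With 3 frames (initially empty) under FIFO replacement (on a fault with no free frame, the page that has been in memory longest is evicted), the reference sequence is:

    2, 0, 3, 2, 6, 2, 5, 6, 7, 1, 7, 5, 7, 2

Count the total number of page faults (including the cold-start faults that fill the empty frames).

2 -> miss, frames (2)
0 -> miss, frames (2 0)
3 -> miss, frames (2 0 3)
2 -> hit
6 -> miss, evict 2, frames (0 3 6)
2 -> miss, evict 0, frames (3 6 2)
5 -> miss, evict 3, frames (6 2 5)
6 -> hit
7 -> miss, evict 6, frames (2 5 7)
1 -> miss, evict 2, frames (5 7 1)
7 -> hit
5 -> hit
7 -> hit
2 -> miss, evict 5, frames (7 1 2)
Page faults: 9.

9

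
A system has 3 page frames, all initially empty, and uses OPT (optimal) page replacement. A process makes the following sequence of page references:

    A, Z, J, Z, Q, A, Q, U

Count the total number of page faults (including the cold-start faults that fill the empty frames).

A: miss, frames [A]
Z: miss, frames [A, Z]
J: miss, frames [A, Z, J]
Z: hit
Q: miss, evict J, frames [A, Z, Q]
A: hit
Q: hit
U: miss, evict Q, frames [A, Z, U]
Page faults: 5.

5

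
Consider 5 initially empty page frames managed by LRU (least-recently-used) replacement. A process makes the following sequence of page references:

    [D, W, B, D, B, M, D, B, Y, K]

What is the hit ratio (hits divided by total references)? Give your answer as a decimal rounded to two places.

D → fault, frames [D]
W → fault, frames [D, W]
B → fault, frames [D, W, B]
D → hit
B → hit
M → fault, frames [W, D, B, M]
D → hit
B → hit
Y → fault, frames [W, M, D, B, Y]
K → fault, evict W, frames [M, D, B, Y, K]
Hits: 4 of 10 references → 4/10 = 0.4000.

0.40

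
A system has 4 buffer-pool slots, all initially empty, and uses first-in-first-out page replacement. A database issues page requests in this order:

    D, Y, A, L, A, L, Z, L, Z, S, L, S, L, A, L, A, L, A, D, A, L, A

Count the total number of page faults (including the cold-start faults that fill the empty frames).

D -> fault, frames (D)
Y -> fault, frames (D Y)
A -> fault, frames (D Y A)
L -> fault, frames (D Y A L)
A -> hit
L -> hit
Z -> fault, evict D, frames (Y A L Z)
L -> hit
Z -> hit
S -> fault, evict Y, frames (A L Z S)
L -> hit
S -> hit
L -> hit
A -> hit
L -> hit
A -> hit
L -> hit
A -> hit
D -> fault, evict A, frames (L Z S D)
A -> fault, evict L, frames (Z S D A)
L -> fault, evict Z, frames (S D A L)
A -> hit
Page faults: 9.

9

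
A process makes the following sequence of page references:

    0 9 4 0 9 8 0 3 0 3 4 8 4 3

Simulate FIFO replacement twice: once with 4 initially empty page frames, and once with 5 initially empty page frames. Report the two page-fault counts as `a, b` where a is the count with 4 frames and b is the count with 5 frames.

4 frames: F F F . . F . F F . . . . . → 6 faults.
5 frames: F F F . . F . F . . . . . . → 5 faults.
5 < 6: adding a frame reduced faults, as is typical.

6, 5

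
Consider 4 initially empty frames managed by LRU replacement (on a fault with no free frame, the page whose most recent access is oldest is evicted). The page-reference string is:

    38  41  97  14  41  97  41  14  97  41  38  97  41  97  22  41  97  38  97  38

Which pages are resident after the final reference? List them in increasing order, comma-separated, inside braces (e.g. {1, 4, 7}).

38: fault, frames [38]
41: fault, frames [38, 41]
97: fault, frames [38, 41, 97]
14: fault, frames [38, 41, 97, 14]
41: hit
97: hit
41: hit
14: hit
97: hit
41: hit
38: hit
97: hit
41: hit
97: hit
22: fault, evict 14, frames [38, 41, 97, 22]
41: hit
97: hit
38: hit
97: hit
38: hit

{22, 38, 41, 97}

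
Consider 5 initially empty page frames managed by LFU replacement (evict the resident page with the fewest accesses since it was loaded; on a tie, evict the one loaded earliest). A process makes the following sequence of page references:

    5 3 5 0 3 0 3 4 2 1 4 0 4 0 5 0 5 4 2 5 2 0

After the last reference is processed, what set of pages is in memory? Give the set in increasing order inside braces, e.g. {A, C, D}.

5: fault, frames [5]
3: fault, frames [5, 3]
5: hit
0: fault, frames [5, 3, 0]
3: hit
0: hit
3: hit
4: fault, frames [5, 3, 0, 4]
2: fault, frames [5, 3, 0, 4, 2]
1: fault, evict 4, frames [5, 3, 0, 2, 1]
4: fault, evict 2, frames [5, 3, 0, 1, 4]
0: hit
4: hit
0: hit
5: hit
0: hit
5: hit
4: hit
2: fault, evict 1, frames [5, 3, 0, 4, 2]
5: hit
2: hit
0: hit

{0, 2, 3, 4, 5}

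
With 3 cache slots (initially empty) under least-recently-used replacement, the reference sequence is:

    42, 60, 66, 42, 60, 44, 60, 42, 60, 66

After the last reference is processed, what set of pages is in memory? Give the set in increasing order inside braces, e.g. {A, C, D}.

{42, 60, 66}

42: miss, frames [42]
60: miss, frames [42, 60]
66: miss, frames [42, 60, 66]
42: hit
60: hit
44: miss, evict 66, frames [42, 60, 44]
60: hit
42: hit
60: hit
66: miss, evict 44, frames [42, 60, 66]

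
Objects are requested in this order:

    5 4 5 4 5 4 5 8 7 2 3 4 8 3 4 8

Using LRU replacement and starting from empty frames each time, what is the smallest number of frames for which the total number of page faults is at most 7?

5

f=1: 16 faults
f=2: 11 faults
f=3: 8 faults
f=4: 8 faults
f=5: 7 faults
f=6: 6 faults
Smallest f with faults ≤ 7 is 5.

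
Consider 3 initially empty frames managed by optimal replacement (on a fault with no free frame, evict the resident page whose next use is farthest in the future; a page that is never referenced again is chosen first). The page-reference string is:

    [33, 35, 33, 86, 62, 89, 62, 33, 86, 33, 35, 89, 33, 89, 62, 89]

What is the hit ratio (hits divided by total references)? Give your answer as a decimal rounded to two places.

33: fault, frames [33]
35: fault, frames [33, 35]
33: hit
86: fault, frames [33, 35, 86]
62: fault, evict 35, frames [33, 86, 62]
89: fault, evict 86, frames [33, 62, 89]
62: hit
33: hit
86: fault, evict 62, frames [33, 89, 86]
33: hit
35: fault, evict 86, frames [33, 89, 35]
89: hit
33: hit
89: hit
62: fault, evict 35, frames [33, 89, 62]
89: hit
Hits: 8 of 16 references → 8/16 = 0.5000.

0.50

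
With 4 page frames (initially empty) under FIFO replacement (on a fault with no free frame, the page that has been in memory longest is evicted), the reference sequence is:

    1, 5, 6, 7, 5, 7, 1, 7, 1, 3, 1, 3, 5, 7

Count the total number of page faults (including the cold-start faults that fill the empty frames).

7

1 → fault, frames (1)
5 → fault, frames (1 5)
6 → fault, frames (1 5 6)
7 → fault, frames (1 5 6 7)
5 → hit
7 → hit
1 → hit
7 → hit
1 → hit
3 → fault, evict 1, frames (5 6 7 3)
1 → fault, evict 5, frames (6 7 3 1)
3 → hit
5 → fault, evict 6, frames (7 3 1 5)
7 → hit
Page faults: 7.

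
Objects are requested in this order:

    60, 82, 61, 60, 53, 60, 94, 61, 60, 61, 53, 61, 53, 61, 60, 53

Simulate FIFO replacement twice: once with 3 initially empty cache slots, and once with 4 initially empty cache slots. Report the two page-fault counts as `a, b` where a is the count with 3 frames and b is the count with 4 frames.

9, 6

3 frames: F F F . F F F F . . F . . . F . → 9 faults.
4 frames: F F F . F . F . F . . . . . . . → 6 faults.
6 < 9: adding a frame reduced faults, as is typical.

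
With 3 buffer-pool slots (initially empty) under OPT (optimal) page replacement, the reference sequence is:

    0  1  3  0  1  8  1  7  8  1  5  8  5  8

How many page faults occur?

6

0 → miss, frames (0)
1 → miss, frames (0 1)
3 → miss, frames (0 1 3)
0 → hit
1 → hit
8 → miss, evict 3, frames (0 1 8)
1 → hit
7 → miss, evict 0, frames (1 8 7)
8 → hit
1 → hit
5 → miss, evict 7, frames (1 8 5)
8 → hit
5 → hit
8 → hit
Page faults: 6.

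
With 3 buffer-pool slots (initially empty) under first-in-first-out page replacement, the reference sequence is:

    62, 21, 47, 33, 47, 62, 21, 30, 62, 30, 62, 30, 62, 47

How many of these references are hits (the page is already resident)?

62 → fault, frames [62]
21 → fault, frames [62, 21]
47 → fault, frames [62, 21, 47]
33 → fault, evict 62, frames [21, 47, 33]
47 → hit
62 → fault, evict 21, frames [47, 33, 62]
21 → fault, evict 47, frames [33, 62, 21]
30 → fault, evict 33, frames [62, 21, 30]
62 → hit
30 → hit
62 → hit
30 → hit
62 → hit
47 → fault, evict 62, frames [21, 30, 47]
Hits: 6.

6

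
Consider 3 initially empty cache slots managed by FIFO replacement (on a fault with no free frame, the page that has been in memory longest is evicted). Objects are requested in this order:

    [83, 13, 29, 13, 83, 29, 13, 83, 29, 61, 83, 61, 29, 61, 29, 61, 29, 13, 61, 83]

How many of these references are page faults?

83 → miss, frames [83]
13 → miss, frames [83, 13]
29 → miss, frames [83, 13, 29]
13 → hit
83 → hit
29 → hit
13 → hit
83 → hit
29 → hit
61 → miss, evict 83, frames [13, 29, 61]
83 → miss, evict 13, frames [29, 61, 83]
61 → hit
29 → hit
61 → hit
29 → hit
61 → hit
29 → hit
13 → miss, evict 29, frames [61, 83, 13]
61 → hit
83 → hit
Page faults: 6.

6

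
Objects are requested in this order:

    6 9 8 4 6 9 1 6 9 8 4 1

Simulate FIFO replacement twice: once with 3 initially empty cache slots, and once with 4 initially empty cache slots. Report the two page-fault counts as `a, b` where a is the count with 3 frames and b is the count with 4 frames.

3 frames: F F F F F F F . . F F . → 9 faults.
4 frames: F F F F . . F F F F F F → 10 faults.
10 > 9: adding a frame increased faults — Belady's anomaly.

9, 10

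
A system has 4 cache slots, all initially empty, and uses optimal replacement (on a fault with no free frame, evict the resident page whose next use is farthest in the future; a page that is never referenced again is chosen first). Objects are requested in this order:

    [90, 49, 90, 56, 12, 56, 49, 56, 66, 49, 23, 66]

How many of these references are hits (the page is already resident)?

90: miss, frames (90)
49: miss, frames (90 49)
90: hit
56: miss, frames (90 49 56)
12: miss, frames (90 49 56 12)
56: hit
49: hit
56: hit
66: miss, evict 12, frames (90 49 56 66)
49: hit
23: miss, evict 56, frames (90 49 66 23)
66: hit
Hits: 6.

6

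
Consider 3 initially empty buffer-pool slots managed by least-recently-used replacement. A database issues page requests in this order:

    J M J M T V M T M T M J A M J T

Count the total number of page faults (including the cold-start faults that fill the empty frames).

7

J -> miss, frames (J)
M -> miss, frames (J M)
J -> hit
M -> hit
T -> miss, frames (J M T)
V -> miss, evict J, frames (M T V)
M -> hit
T -> hit
M -> hit
T -> hit
M -> hit
J -> miss, evict V, frames (T M J)
A -> miss, evict T, frames (M J A)
M -> hit
J -> hit
T -> miss, evict A, frames (M J T)
Page faults: 7.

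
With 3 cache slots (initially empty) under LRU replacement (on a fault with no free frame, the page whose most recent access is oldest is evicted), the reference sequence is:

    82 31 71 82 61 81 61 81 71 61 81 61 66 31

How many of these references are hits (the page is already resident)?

6

82: miss, frames (82)
31: miss, frames (82 31)
71: miss, frames (82 31 71)
82: hit
61: miss, evict 31, frames (71 82 61)
81: miss, evict 71, frames (82 61 81)
61: hit
81: hit
71: miss, evict 82, frames (61 81 71)
61: hit
81: hit
61: hit
66: miss, evict 71, frames (81 61 66)
31: miss, evict 81, frames (61 66 31)
Hits: 6.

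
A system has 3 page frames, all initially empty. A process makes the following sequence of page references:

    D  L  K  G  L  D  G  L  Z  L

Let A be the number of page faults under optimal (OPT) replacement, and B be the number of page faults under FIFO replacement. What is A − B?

-2

Under OPT: F F F F . . . . F . → 5 faults.
Under FIFO: F F F F . F . F F . → 7 faults.
A − B = 5 − 7 = -2.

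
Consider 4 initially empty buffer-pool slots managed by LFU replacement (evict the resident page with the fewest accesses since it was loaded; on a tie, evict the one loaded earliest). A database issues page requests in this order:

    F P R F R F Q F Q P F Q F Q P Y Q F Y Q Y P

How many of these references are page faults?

5

F: miss, frames {F}
P: miss, frames {F,P}
R: miss, frames {F,P,R}
F: hit
R: hit
F: hit
Q: miss, frames {F,P,R,Q}
F: hit
Q: hit
P: hit
F: hit
Q: hit
F: hit
Q: hit
P: hit
Y: miss, evict R, frames {F,P,Q,Y}
Q: hit
F: hit
Y: hit
Q: hit
Y: hit
P: hit
Page faults: 5.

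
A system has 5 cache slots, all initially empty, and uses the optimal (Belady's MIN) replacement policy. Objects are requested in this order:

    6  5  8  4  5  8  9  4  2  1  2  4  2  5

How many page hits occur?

6: fault, frames [6]
5: fault, frames [6, 5]
8: fault, frames [6, 5, 8]
4: fault, frames [6, 5, 8, 4]
5: hit
8: hit
9: fault, frames [6, 5, 8, 4, 9]
4: hit
2: fault, evict 9, frames [6, 5, 8, 4, 2]
1: fault, evict 8, frames [6, 5, 4, 2, 1]
2: hit
4: hit
2: hit
5: hit
Hits: 7.

7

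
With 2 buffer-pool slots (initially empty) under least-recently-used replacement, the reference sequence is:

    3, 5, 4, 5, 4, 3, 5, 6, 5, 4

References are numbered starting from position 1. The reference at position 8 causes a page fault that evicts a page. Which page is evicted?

3

pos 1: 3: fault, frames [3]
pos 2: 5: fault, frames [3, 5]
pos 3: 4: fault, evict 3, frames [5, 4]
pos 4: 5: hit
pos 5: 4: hit
pos 6: 3: fault, evict 5, frames [4, 3]
pos 7: 5: fault, evict 4, frames [3, 5]
pos 8: 6: fault, evict 3, frames [5, 6]
At position 8, page 3 is evicted.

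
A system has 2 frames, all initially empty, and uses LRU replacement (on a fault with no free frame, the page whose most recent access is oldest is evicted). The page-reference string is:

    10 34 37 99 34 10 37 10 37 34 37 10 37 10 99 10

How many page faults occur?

10 -> miss, frames [10]
34 -> miss, frames [10, 34]
37 -> miss, evict 10, frames [34, 37]
99 -> miss, evict 34, frames [37, 99]
34 -> miss, evict 37, frames [99, 34]
10 -> miss, evict 99, frames [34, 10]
37 -> miss, evict 34, frames [10, 37]
10 -> hit
37 -> hit
34 -> miss, evict 10, frames [37, 34]
37 -> hit
10 -> miss, evict 34, frames [37, 10]
37 -> hit
10 -> hit
99 -> miss, evict 37, frames [10, 99]
10 -> hit
Page faults: 10.

10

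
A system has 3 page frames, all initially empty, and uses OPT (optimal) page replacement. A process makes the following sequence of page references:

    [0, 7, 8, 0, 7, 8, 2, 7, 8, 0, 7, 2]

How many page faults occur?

0 → miss, frames {0}
7 → miss, frames {0,7}
8 → miss, frames {0,7,8}
0 → hit
7 → hit
8 → hit
2 → miss, evict 0, frames {7,8,2}
7 → hit
8 → hit
0 → miss, evict 8, frames {7,2,0}
7 → hit
2 → hit
Page faults: 5.

5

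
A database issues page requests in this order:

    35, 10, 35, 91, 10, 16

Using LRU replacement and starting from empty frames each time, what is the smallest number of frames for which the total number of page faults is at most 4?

f=1: 6 faults
f=2: 5 faults
f=3: 4 faults
f=4: 4 faults
Smallest f with faults ≤ 4 is 3.

3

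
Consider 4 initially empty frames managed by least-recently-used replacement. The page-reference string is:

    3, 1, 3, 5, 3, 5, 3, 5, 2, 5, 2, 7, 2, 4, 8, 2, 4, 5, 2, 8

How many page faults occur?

8

3 → fault, frames [3]
1 → fault, frames [3, 1]
3 → hit
5 → fault, frames [1, 3, 5]
3 → hit
5 → hit
3 → hit
5 → hit
2 → fault, frames [1, 3, 5, 2]
5 → hit
2 → hit
7 → fault, evict 1, frames [3, 5, 2, 7]
2 → hit
4 → fault, evict 3, frames [5, 7, 2, 4]
8 → fault, evict 5, frames [7, 2, 4, 8]
2 → hit
4 → hit
5 → fault, evict 7, frames [8, 2, 4, 5]
2 → hit
8 → hit
Page faults: 8.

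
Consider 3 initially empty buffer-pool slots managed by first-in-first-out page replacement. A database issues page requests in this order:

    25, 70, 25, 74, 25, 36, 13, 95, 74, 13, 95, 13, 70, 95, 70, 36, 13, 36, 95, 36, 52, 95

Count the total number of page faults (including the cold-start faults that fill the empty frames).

12

25 -> fault, frames [25]
70 -> fault, frames [25, 70]
25 -> hit
74 -> fault, frames [25, 70, 74]
25 -> hit
36 -> fault, evict 25, frames [70, 74, 36]
13 -> fault, evict 70, frames [74, 36, 13]
95 -> fault, evict 74, frames [36, 13, 95]
74 -> fault, evict 36, frames [13, 95, 74]
13 -> hit
95 -> hit
13 -> hit
70 -> fault, evict 13, frames [95, 74, 70]
95 -> hit
70 -> hit
36 -> fault, evict 95, frames [74, 70, 36]
13 -> fault, evict 74, frames [70, 36, 13]
36 -> hit
95 -> fault, evict 70, frames [36, 13, 95]
36 -> hit
52 -> fault, evict 36, frames [13, 95, 52]
95 -> hit
Page faults: 12.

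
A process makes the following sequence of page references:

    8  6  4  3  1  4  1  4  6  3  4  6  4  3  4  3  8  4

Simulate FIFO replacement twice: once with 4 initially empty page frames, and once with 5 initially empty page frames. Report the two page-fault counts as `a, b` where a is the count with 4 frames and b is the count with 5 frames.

4 frames: F F F F F . . . . . . . . . . . F . → 6 faults.
5 frames: F F F F F . . . . . . . . . . . . . → 5 faults.
5 < 6: adding a frame reduced faults, as is typical.

6, 5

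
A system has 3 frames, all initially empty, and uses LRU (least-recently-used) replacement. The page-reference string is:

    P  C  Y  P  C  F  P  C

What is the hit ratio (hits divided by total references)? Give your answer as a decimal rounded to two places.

P: fault, frames (P)
C: fault, frames (P C)
Y: fault, frames (P C Y)
P: hit
C: hit
F: fault, evict Y, frames (P C F)
P: hit
C: hit
Hits: 4 of 8 references → 4/8 = 0.5000.

0.50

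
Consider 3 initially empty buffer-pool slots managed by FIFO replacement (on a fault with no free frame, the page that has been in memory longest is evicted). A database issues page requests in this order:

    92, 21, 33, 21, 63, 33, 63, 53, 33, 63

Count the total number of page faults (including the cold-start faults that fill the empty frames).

92 → miss, frames {92}
21 → miss, frames {92,21}
33 → miss, frames {92,21,33}
21 → hit
63 → miss, evict 92, frames {21,33,63}
33 → hit
63 → hit
53 → miss, evict 21, frames {33,63,53}
33 → hit
63 → hit
Page faults: 5.

5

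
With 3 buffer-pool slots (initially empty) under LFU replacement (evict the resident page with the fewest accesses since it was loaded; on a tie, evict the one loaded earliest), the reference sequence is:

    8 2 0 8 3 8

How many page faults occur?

4

8: fault, frames (8)
2: fault, frames (8 2)
0: fault, frames (8 2 0)
8: hit
3: fault, evict 2, frames (8 0 3)
8: hit
Page faults: 4.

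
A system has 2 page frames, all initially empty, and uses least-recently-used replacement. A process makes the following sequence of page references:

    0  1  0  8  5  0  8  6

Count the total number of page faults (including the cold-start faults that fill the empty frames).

0: fault, frames [0]
1: fault, frames [0, 1]
0: hit
8: fault, evict 1, frames [0, 8]
5: fault, evict 0, frames [8, 5]
0: fault, evict 8, frames [5, 0]
8: fault, evict 5, frames [0, 8]
6: fault, evict 0, frames [8, 6]
Page faults: 7.

7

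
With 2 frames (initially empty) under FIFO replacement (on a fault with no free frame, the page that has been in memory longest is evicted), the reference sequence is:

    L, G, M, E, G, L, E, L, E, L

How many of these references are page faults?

L → fault, frames [L]
G → fault, frames [L, G]
M → fault, evict L, frames [G, M]
E → fault, evict G, frames [M, E]
G → fault, evict M, frames [E, G]
L → fault, evict E, frames [G, L]
E → fault, evict G, frames [L, E]
L → hit
E → hit
L → hit
Page faults: 7.

7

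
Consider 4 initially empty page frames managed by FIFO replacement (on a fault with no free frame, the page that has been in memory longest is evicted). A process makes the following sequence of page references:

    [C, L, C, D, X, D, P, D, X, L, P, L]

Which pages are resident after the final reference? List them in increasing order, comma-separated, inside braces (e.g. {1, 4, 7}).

{D, L, P, X}

C -> miss, frames [C]
L -> miss, frames [C, L]
C -> hit
D -> miss, frames [C, L, D]
X -> miss, frames [C, L, D, X]
D -> hit
P -> miss, evict C, frames [L, D, X, P]
D -> hit
X -> hit
L -> hit
P -> hit
L -> hit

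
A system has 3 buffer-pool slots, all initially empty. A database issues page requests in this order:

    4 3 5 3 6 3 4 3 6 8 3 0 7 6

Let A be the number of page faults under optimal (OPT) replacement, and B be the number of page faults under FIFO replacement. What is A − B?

Under OPT: F F F . F . . . . F . F F . → 7 faults.
Under FIFO: F F F . F . F F . F . F F F → 10 faults.
A − B = 7 − 10 = -3.

-3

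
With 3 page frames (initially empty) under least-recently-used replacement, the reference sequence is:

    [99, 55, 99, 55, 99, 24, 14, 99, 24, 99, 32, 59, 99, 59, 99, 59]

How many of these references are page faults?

6

99 → miss, frames {99}
55 → miss, frames {99,55}
99 → hit
55 → hit
99 → hit
24 → miss, frames {55,99,24}
14 → miss, evict 55, frames {99,24,14}
99 → hit
24 → hit
99 → hit
32 → miss, evict 14, frames {24,99,32}
59 → miss, evict 24, frames {99,32,59}
99 → hit
59 → hit
99 → hit
59 → hit
Page faults: 6.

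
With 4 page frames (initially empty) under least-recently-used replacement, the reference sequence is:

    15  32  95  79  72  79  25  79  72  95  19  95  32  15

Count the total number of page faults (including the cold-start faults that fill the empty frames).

9

15 -> miss, frames {15}
32 -> miss, frames {15,32}
95 -> miss, frames {15,32,95}
79 -> miss, frames {15,32,95,79}
72 -> miss, evict 15, frames {32,95,79,72}
79 -> hit
25 -> miss, evict 32, frames {95,72,79,25}
79 -> hit
72 -> hit
95 -> hit
19 -> miss, evict 25, frames {79,72,95,19}
95 -> hit
32 -> miss, evict 79, frames {72,19,95,32}
15 -> miss, evict 72, frames {19,95,32,15}
Page faults: 9.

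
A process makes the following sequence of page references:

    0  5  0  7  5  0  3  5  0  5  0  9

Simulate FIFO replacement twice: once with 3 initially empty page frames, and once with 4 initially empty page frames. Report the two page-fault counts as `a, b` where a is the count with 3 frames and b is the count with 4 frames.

7, 5

3 frames: F F . F . . F . F F . F → 7 faults.
4 frames: F F . F . . F . . . . F → 5 faults.
5 < 7: adding a frame reduced faults, as is typical.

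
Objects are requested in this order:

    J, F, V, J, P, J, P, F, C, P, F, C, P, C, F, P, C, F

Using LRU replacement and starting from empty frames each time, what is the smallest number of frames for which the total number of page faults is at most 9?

3

f=1: 18 faults
f=2: 15 faults
f=3: 6 faults
f=4: 5 faults
f=5: 5 faults
Smallest f with faults ≤ 9 is 3.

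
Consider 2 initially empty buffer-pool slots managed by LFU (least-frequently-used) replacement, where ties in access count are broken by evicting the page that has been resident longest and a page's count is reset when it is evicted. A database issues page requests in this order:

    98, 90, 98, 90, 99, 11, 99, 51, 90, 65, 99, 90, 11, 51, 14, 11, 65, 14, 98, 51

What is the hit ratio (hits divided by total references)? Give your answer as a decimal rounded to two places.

0.20

98 -> fault, frames [98]
90 -> fault, frames [98, 90]
98 -> hit
90 -> hit
99 -> fault, evict 98, frames [90, 99]
11 -> fault, evict 99, frames [90, 11]
99 -> fault, evict 11, frames [90, 99]
51 -> fault, evict 99, frames [90, 51]
90 -> hit
65 -> fault, evict 51, frames [90, 65]
99 -> fault, evict 65, frames [90, 99]
90 -> hit
11 -> fault, evict 99, frames [90, 11]
51 -> fault, evict 11, frames [90, 51]
14 -> fault, evict 51, frames [90, 14]
11 -> fault, evict 14, frames [90, 11]
65 -> fault, evict 11, frames [90, 65]
14 -> fault, evict 65, frames [90, 14]
98 -> fault, evict 14, frames [90, 98]
51 -> fault, evict 98, frames [90, 51]
Hits: 4 of 20 references → 4/20 = 0.2000.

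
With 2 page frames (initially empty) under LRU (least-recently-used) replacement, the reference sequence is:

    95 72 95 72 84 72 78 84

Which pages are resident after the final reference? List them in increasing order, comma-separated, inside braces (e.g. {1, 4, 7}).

{78, 84}

95 -> miss, frames [95]
72 -> miss, frames [95, 72]
95 -> hit
72 -> hit
84 -> miss, evict 95, frames [72, 84]
72 -> hit
78 -> miss, evict 84, frames [72, 78]
84 -> miss, evict 72, frames [78, 84]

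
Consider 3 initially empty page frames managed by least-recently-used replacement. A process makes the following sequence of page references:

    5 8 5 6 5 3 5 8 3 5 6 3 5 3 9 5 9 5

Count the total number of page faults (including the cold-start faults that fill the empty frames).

5 -> fault, frames {5}
8 -> fault, frames {5,8}
5 -> hit
6 -> fault, frames {8,5,6}
5 -> hit
3 -> fault, evict 8, frames {6,5,3}
5 -> hit
8 -> fault, evict 6, frames {3,5,8}
3 -> hit
5 -> hit
6 -> fault, evict 8, frames {3,5,6}
3 -> hit
5 -> hit
3 -> hit
9 -> fault, evict 6, frames {5,3,9}
5 -> hit
9 -> hit
5 -> hit
Page faults: 7.

7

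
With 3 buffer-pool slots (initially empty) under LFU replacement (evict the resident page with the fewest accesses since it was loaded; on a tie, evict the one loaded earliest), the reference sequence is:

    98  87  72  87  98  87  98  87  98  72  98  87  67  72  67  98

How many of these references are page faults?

6

98 → fault, frames {98}
87 → fault, frames {98,87}
72 → fault, frames {98,87,72}
87 → hit
98 → hit
87 → hit
98 → hit
87 → hit
98 → hit
72 → hit
98 → hit
87 → hit
67 → fault, evict 72, frames {98,87,67}
72 → fault, evict 67, frames {98,87,72}
67 → fault, evict 72, frames {98,87,67}
98 → hit
Page faults: 6.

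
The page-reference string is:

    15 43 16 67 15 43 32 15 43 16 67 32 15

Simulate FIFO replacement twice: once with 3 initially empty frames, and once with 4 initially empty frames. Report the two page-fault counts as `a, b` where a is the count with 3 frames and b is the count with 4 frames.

10, 11

3 frames: F F F F F F F . . F F . F → 10 faults.
4 frames: F F F F . . F F F F F F F → 11 faults.
11 > 10: adding a frame increased faults — Belady's anomaly.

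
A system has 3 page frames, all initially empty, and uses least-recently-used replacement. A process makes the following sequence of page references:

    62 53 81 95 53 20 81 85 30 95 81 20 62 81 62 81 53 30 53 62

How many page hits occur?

5

62: miss, frames {62}
53: miss, frames {62,53}
81: miss, frames {62,53,81}
95: miss, evict 62, frames {53,81,95}
53: hit
20: miss, evict 81, frames {95,53,20}
81: miss, evict 95, frames {53,20,81}
85: miss, evict 53, frames {20,81,85}
30: miss, evict 20, frames {81,85,30}
95: miss, evict 81, frames {85,30,95}
81: miss, evict 85, frames {30,95,81}
20: miss, evict 30, frames {95,81,20}
62: miss, evict 95, frames {81,20,62}
81: hit
62: hit
81: hit
53: miss, evict 20, frames {62,81,53}
30: miss, evict 62, frames {81,53,30}
53: hit
62: miss, evict 81, frames {30,53,62}
Hits: 5.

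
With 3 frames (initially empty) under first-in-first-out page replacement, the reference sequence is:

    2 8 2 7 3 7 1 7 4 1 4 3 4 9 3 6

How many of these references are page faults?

9

2: miss, frames (2)
8: miss, frames (2 8)
2: hit
7: miss, frames (2 8 7)
3: miss, evict 2, frames (8 7 3)
7: hit
1: miss, evict 8, frames (7 3 1)
7: hit
4: miss, evict 7, frames (3 1 4)
1: hit
4: hit
3: hit
4: hit
9: miss, evict 3, frames (1 4 9)
3: miss, evict 1, frames (4 9 3)
6: miss, evict 4, frames (9 3 6)
Page faults: 9.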